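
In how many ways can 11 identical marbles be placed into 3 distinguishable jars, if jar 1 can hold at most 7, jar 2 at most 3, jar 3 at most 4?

By stars and bars, unrestricted non-negative solutions to x_1+…+x_3 = 11 number C(11+2,2) = 78.
Subtract solutions that violate a single cap (substitute x_i' = x_i − (cap_i+1)): x_1 ≥ 8 gives C(5,2) = 10; x_2 ≥ 4 gives C(9,2) = 36; x_3 ≥ 5 gives C(8,2) = 28. Together 74.
Add back pairs where two caps are both exceeded: 0 + 0 + 6 = 6.
By inclusion–exclusion the count is 78 − 74 + 6 = 10.

10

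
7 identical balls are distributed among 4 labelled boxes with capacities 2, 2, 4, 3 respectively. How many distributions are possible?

Ignoring the caps, the number of non-negative solutions to x_1+…+x_4 = 7 is C(10,3) = 120.
Subtract solutions that violate a single cap (substitute x_i' = x_i − (cap_i+1)): x_1 ≥ 3 gives C(7,3) = 35; x_2 ≥ 3 gives C(7,3) = 35; x_3 ≥ 5 gives C(5,3) = 10; x_4 ≥ 4 gives C(6,3) = 20. Together 100.
Add back pairs where two caps are both exceeded: 4 + 0 + 1 + 0 + 1 + 0 = 6.
By inclusion–exclusion the count is 120 − 100 + 6 = 26.

26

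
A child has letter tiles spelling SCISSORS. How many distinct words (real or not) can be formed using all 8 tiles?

Letter multiplicities in SCISSORS: C×1, I×1, O×1, R×1, S×4.
The number of distinct arrangements is 8!/(4!) = 40320/24 = 1680.

1680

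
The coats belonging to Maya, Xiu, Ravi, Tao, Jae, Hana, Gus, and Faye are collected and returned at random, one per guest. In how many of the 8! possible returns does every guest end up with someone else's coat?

14833

Let Aᵢ be the assignments in which guest i gets their own coat. We want the size of the complement of A₁∪…∪A_8.
By inclusion–exclusion this is Σ_{j=0}^{8} (−1)^j C(8,j)·(8−j)!.
Computing: 40320 − 40320 + 20160 − 6720 + 1680 − 336 + 56 − 8 + 1 = 14833.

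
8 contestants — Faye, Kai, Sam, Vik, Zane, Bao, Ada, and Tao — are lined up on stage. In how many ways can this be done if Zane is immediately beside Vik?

10080

Glue Zane and Vik into one block (2 internal orders), leaving 7 units to arrange in a row.
So the count is 2·(7)! = 10080.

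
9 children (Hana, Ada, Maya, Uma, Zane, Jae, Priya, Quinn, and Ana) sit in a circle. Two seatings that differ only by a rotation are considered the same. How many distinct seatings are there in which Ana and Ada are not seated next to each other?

30240

Without the restriction there are (8)! = 40320 seatings.
Those with Ana next to Ada: fuse the pair into one unit and seat 8 units around a circle — 2·(7)! = 10080.
Subtracting, 40320 − 10080 = 30240.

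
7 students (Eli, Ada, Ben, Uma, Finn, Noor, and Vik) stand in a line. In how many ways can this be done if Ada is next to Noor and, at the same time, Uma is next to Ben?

Treat {Ada,Noor} as one block (2 orders) and {Uma,Ben} as another (2 orders).
That leaves 5 units to arrange: 2 × 2 × 5! = 4 × 120 = 480.

480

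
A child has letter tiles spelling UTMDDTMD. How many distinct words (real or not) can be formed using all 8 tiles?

The 8 letters of UTMDDTMD have repeats: D appearing 3 times, M appearing twice, and T appearing twice.
The number of distinct arrangements is 8!/(3!·2!·2!) = 40320/24 = 1680.

1680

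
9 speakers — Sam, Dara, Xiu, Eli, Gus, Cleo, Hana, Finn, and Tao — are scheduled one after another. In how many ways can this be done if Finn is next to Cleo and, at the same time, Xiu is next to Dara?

20160

Treat {Finn,Cleo} as one block (2 orders) and {Xiu,Dara} as another (2 orders).
That leaves 7 units to arrange: 2 × 2 × 7! = 4 × 5040 = 20160.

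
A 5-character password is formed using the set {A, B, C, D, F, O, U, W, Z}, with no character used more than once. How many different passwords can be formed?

With no repetition, fill the 5 characters in order: 9 choices, then 8, down to 5.
That product is 9 × 8 × 7 × 6 × 5 = 15120.

15120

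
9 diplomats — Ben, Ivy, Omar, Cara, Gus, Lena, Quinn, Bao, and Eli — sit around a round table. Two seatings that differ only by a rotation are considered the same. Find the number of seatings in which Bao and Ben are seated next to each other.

10080

Treat {Bao, Ben} as one unit (2 internal orders) and seat the resulting 8 units around the table: (7)! circular arrangements.
So 2 × (7)! = 2 × 5040 = 10080.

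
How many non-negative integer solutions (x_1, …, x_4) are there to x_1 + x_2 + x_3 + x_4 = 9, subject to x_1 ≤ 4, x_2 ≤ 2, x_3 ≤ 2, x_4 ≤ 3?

Without the upper bounds there are C(12,3) = 220 ways to split 9 among 4 variables.
Subtract solutions that violate a single cap (substitute x_i' = x_i − (cap_i+1)): x_1 ≥ 5 gives C(7,3) = 35; x_2 ≥ 3 gives C(9,3) = 84; x_3 ≥ 3 gives C(9,3) = 84; x_4 ≥ 4 gives C(8,3) = 56. Together 259.
Add back pairs where two caps are both exceeded: 4 + 4 + 1 + 20 + 10 + 10 = 49.
By inclusion–exclusion the count is 220 − 259 + 49 = 10.

10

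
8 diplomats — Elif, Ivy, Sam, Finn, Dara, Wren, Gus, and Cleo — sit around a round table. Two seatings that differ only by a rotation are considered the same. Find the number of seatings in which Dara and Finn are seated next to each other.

Treat {Dara, Finn} as one unit (2 internal orders) and seat the resulting 7 units around the table: (6)! circular arrangements.
So 2 × (6)! = 2 × 720 = 1440.

1440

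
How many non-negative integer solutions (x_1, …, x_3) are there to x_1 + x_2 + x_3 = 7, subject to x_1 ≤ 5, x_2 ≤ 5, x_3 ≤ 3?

By stars and bars, unrestricted non-negative solutions to x_1+…+x_3 = 7 number C(7+2,2) = 36.
Subtract solutions that violate a single cap (substitute x_i' = x_i − (cap_i+1)): x_1 ≥ 6 gives C(3,2) = 3; x_2 ≥ 6 gives C(3,2) = 3; x_3 ≥ 4 gives C(5,2) = 10. Together 16.
No two caps can be exceeded simultaneously, so the pair terms are all 0.
By inclusion–exclusion the count is 36 − 16 + 0 = 20.

20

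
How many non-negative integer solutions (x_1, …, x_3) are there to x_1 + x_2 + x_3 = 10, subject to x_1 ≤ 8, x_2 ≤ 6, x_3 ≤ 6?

43

Ignoring the caps, the number of non-negative solutions to x_1+…+x_3 = 10 is C(12,2) = 66.
Subtract solutions that violate a single cap (substitute x_i' = x_i − (cap_i+1)): x_1 ≥ 9 gives C(3,2) = 3; x_2 ≥ 7 gives C(5,2) = 10; x_3 ≥ 7 gives C(5,2) = 10. Together 23.
No two caps can be exceeded simultaneously, so the pair terms are all 0.
By inclusion–exclusion the count is 66 − 23 + 0 = 43.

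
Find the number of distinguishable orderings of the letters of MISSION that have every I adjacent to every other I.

360

Treat the 2 copies of I as a single block. The multiset to arrange is then {II, M, N, O, S, S}, 6 items in all.
That gives (6)!/(2!) = 360 arrangements.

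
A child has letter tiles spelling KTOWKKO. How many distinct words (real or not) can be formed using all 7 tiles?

KTOWKKO has 7 letters with K appearing 3 times and O appearing twice.
Dividing 7! = 5040 by 3!·2! = 12 for the repeated letters gives 420.

420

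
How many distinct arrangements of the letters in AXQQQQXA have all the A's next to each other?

Treat the 2 copies of A as a single block. The multiset to arrange is then {AA, Q, Q, Q, Q, X, X}, 7 items in all.
That gives (7)!/(4!·2!) = 105 arrangements.

105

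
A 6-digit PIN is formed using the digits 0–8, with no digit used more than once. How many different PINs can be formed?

Choose and order 6 of the 9 symbols: the first digit has 9 options, the next 8, and so on down to 4.
That product is 9 × 8 × 7 × 6 × 5 × 4 = 60480.

60480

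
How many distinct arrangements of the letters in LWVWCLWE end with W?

1260

Fix W in the last position and arrange the remaining 7 letters.
Those 7 letters have L appearing twice and W appearing twice, giving (7)!/(2!·2!) = 1260.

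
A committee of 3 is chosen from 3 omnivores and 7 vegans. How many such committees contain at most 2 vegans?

85

Split by how many vegans are chosen (0 through 2).
Sum: C(7,0)·C(3,3) + C(7,1)·C(3,2) + C(7,2)·C(3,1) = 1 + 21 + 63 = 85.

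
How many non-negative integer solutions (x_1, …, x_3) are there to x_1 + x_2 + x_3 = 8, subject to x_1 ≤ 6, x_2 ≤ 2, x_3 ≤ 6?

18

By stars and bars, unrestricted non-negative solutions to x_1+…+x_3 = 8 number C(8+2,2) = 45.
Subtract solutions that violate a single cap (substitute x_i' = x_i − (cap_i+1)): x_1 ≥ 7 gives C(3,2) = 3; x_2 ≥ 3 gives C(7,2) = 21; x_3 ≥ 7 gives C(3,2) = 3. Together 27.
No two caps can be exceeded simultaneously, so the pair terms are all 0.
By inclusion–exclusion the count is 45 − 27 + 0 = 18.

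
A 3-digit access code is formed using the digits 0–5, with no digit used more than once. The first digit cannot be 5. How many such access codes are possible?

100

The first digit has 6−1 = 5 choices (anything except 5).
The remaining 2 digits are filled from the other 5 symbols without repetition: 5 × 4 = 20.
Total: 5 × 20 = 100.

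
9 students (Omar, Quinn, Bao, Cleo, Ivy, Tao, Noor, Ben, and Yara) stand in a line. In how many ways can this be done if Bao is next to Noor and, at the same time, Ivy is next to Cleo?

20160

Treat {Bao,Noor} as one block (2 orders) and {Ivy,Cleo} as another (2 orders).
That leaves 7 units to arrange: 2 × 2 × 7! = 4 × 5040 = 20160.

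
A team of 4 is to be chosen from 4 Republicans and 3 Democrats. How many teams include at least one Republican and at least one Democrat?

34

With no constraint there are C(7,4) = 35 possible selections.
Subtract selections that omit an entire group: no Republicans → C(3,4) = 0; no Democrats → C(4,4) = 1.
Both groups omitted at once is impossible, so 35 − 1 = 34.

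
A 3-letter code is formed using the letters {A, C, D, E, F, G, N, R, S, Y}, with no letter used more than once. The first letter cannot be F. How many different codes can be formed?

The first letter has 10−1 = 9 choices (anything except F).
The remaining 2 letters are filled from the other 9 symbols without repetition: 9 × 8 = 72.
Total: 9 × 72 = 648.

648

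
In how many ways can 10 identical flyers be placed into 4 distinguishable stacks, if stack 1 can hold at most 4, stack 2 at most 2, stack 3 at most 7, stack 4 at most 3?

By stars and bars, unrestricted non-negative solutions to x_1+…+x_4 = 10 number C(10+3,3) = 286.
Subtract solutions that violate a single cap (substitute x_i' = x_i − (cap_i+1)): x_1 ≥ 5 gives C(8,3) = 56; x_2 ≥ 3 gives C(10,3) = 120; x_3 ≥ 8 gives C(5,3) = 10; x_4 ≥ 4 gives C(9,3) = 84. Together 270.
Add back pairs where two caps are both exceeded: 10 + 0 + 4 + 0 + 20 + 0 = 34.
By inclusion–exclusion the count is 286 − 270 + 34 = 50.

50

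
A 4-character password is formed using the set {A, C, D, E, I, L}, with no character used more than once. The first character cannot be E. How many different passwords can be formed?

300

The first character has 6−1 = 5 choices (anything except E).
The remaining 3 characters are filled from the other 5 symbols without repetition: 5 × 4 × 3 = 60.
Total: 5 × 60 = 300.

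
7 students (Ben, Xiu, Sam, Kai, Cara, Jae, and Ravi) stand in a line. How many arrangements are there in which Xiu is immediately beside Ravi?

1440

Glue Xiu and Ravi into one block (2 internal orders), leaving 6 units to arrange in a row.
So the count is 2·(6)! = 1440.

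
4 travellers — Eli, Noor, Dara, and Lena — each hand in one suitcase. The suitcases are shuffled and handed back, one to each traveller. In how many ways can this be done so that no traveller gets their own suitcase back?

Let Aᵢ be the assignments in which traveller i gets their own suitcase. We want the size of the complement of A₁∪…∪A_4.
By inclusion–exclusion this is Σ_{j=0}^{4} (−1)^j C(4,j)·(4−j)!.
Computing: 24 − 24 + 12 − 4 + 1 = 9.

9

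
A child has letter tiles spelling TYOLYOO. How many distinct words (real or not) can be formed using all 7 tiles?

420

Letter multiplicities in TYOLYOO: L×1, O×3, T×1, Y×2.
Dividing 7! = 5040 by 3!·2! = 12 for the repeated letters gives 420.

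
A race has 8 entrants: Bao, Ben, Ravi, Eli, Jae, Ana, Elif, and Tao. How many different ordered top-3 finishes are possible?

There are 8 choices for 1st place, 7 for 2nd, and 6 for 3rd.
That gives 8 × 7 × 6 = 336.

336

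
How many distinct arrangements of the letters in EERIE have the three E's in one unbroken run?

Treat the 3 copies of E as a single block. The multiset to arrange is then {EEE, I, R}, 3 items in all.
All 3 items are distinct, so there are (3)! = 6 arrangements.

6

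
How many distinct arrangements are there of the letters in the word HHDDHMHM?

HHDDHMHM has 8 letters with D appearing twice, H appearing 4 times, and M appearing twice.
The number of distinct arrangements is 8!/(4!·2!·2!) = 40320/96 = 420.

420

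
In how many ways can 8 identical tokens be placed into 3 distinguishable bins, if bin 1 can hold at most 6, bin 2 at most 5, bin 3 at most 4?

26

Ignoring the caps, the number of non-negative solutions to x_1+…+x_3 = 8 is C(10,2) = 45.
Subtract solutions that violate a single cap (substitute x_i' = x_i − (cap_i+1)): x_1 ≥ 7 gives C(3,2) = 3; x_2 ≥ 6 gives C(4,2) = 6; x_3 ≥ 5 gives C(5,2) = 10. Together 19.
No two caps can be exceeded simultaneously, so the pair terms are all 0.
By inclusion–exclusion the count is 45 − 19 + 0 = 26.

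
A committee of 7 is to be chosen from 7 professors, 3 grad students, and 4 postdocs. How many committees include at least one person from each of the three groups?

Total 7-person selections from all 14: C(14,7) = 3432.
Subtract selections that omit an entire group: no professors → C(7,7) = 1; no grad students → C(11,7) = 330; no postdocs → C(10,7) = 120.
Add back selections omitting two groups (i.e. drawn from a single group): C(7,7) + C(3,7) + C(4,7) = 1.
By inclusion–exclusion: 3432 − 451 + 1 = 2982.

2982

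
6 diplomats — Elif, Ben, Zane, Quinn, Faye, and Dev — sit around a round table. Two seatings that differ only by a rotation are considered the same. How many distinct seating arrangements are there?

Around a circle, 6 distinct people have 6!/6 = (5)! = 120 rotationally distinct seatings.

120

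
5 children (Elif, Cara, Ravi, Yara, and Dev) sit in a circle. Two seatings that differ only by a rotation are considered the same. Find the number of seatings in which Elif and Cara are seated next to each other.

12

Glue Elif and Cara into a block (2 internal orders). Seating 4 units around a circle gives (3)! arrangements.
So 2 × (3)! = 2 × 6 = 12.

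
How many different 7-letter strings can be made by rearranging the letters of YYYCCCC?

YYYCCCC has 7 letters with C appearing 4 times and Y appearing 3 times.
The number of distinct arrangements is 7!/(4!·3!) = 5040/144 = 35.

35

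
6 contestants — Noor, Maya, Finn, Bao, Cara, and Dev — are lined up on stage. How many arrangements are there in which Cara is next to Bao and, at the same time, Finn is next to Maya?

96

Treat {Cara,Bao} as one block (2 orders) and {Finn,Maya} as another (2 orders).
That leaves 4 units to arrange: 2 × 2 × 4! = 4 × 24 = 96.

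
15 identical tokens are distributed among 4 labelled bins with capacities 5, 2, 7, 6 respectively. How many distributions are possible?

By stars and bars, unrestricted non-negative solutions to x_1+…+x_4 = 15 number C(15+3,3) = 816.
Subtract solutions that violate a single cap (substitute x_i' = x_i − (cap_i+1)): x_1 ≥ 6 gives C(12,3) = 220; x_2 ≥ 3 gives C(15,3) = 455; x_3 ≥ 8 gives C(10,3) = 120; x_4 ≥ 7 gives C(11,3) = 165. Together 960.
Add back pairs where two caps are both exceeded: 84 + 4 + 10 + 35 + 56 + 1 = 190.
By inclusion–exclusion the count is 816 − 960 + 190 = 46.

46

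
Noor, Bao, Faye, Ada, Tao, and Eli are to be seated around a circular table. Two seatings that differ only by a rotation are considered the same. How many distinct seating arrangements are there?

120

Fix one person's seat to break rotational symmetry; the remaining 5 people can be arranged in (5)! = 120 ways.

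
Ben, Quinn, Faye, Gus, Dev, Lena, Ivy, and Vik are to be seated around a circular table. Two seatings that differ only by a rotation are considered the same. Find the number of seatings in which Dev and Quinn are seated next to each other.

1440

Treat {Dev, Quinn} as one unit (2 internal orders) and seat the resulting 7 units around the table: (6)! circular arrangements.
So 2 × (6)! = 2 × 720 = 1440.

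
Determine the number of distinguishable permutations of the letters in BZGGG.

20

Letter multiplicities in BZGGG: B×1, G×3, Z×1.
Dividing 5! = 120 by 3! = 6 for the repeated letters gives 20.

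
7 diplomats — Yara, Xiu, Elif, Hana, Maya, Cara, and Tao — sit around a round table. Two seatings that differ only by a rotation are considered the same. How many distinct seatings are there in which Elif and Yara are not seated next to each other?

Without the restriction there are (6)! = 720 seatings.
Those with Elif next to Yara: fuse the pair into one unit and seat 6 units around a circle — 2·(5)! = 240.
Subtracting, 720 − 240 = 480.

480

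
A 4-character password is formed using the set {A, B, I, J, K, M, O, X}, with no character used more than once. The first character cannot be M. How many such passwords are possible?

1470

The first character has 8−1 = 7 choices (anything except M).
The remaining 3 characters are filled from the other 7 symbols without repetition: 7 × 6 × 5 = 210.
Total: 7 × 210 = 1470.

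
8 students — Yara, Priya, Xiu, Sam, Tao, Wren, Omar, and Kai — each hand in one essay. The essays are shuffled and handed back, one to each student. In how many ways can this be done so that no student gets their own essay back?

Count assignments avoiding every fixed point. For any j of the 8 students fixed to their own essay, the other 8−j can be arranged in (8−j)! ways.
By inclusion–exclusion this is Σ_{j=0}^{8} (−1)^j C(8,j)·(8−j)!.
Computing: 40320 − 40320 + 20160 − 6720 + 1680 − 336 + 56 − 8 + 1 = 14833.

14833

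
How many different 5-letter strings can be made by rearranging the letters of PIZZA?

60

PIZZA has 5 letters with Z appearing twice.
Dividing 5! = 120 by 2! = 2 for the repeated letters gives 60.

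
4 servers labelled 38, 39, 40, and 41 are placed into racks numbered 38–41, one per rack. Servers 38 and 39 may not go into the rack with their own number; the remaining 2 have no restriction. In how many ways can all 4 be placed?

14

Let Aᵢ (for i ∈ {38, 39}) be the placements that put server i in its forbidden rack. Any j of these fix j positions, leaving (4−j)! ways to fill the rest, and there are C(2,j) ways to pick which j.
By inclusion–exclusion, the number of valid placements is Σ_{j=0}^{2} (−1)^j C(2,j)·(4−j)!.
Computing: 24 − 12 + 2 = 14.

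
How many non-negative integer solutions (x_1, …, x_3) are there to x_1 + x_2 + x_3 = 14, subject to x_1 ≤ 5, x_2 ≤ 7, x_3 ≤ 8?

27

Ignoring the caps, the number of non-negative solutions to x_1+…+x_3 = 14 is C(16,2) = 120.
Subtract solutions that violate a single cap (substitute x_i' = x_i − (cap_i+1)): x_1 ≥ 6 gives C(10,2) = 45; x_2 ≥ 8 gives C(8,2) = 28; x_3 ≥ 9 gives C(7,2) = 21. Together 94.
Add back pairs where two caps are both exceeded: 1 + 0 + 0 = 1.
By inclusion–exclusion the count is 120 − 94 + 1 = 27.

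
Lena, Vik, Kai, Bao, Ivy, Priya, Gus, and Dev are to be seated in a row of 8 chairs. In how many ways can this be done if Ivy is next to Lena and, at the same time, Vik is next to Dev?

2880

Treat {Ivy,Lena} as one block (2 orders) and {Vik,Dev} as another (2 orders).
That leaves 6 units to arrange: 2 × 2 × 6! = 4 × 720 = 2880.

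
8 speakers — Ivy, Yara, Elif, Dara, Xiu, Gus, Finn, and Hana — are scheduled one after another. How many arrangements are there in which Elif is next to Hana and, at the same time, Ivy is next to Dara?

2880

Treat {Elif,Hana} as one block (2 orders) and {Ivy,Dara} as another (2 orders).
That leaves 6 units to arrange: 2 × 2 × 6! = 4 × 720 = 2880.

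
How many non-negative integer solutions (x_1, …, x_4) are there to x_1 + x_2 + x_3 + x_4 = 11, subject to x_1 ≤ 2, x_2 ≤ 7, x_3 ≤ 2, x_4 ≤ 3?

Ignoring the caps, the number of non-negative solutions to x_1+…+x_4 = 11 is C(14,3) = 364.
Subtract solutions that violate a single cap (substitute x_i' = x_i − (cap_i+1)): x_1 ≥ 3 gives C(11,3) = 165; x_2 ≥ 8 gives C(6,3) = 20; x_3 ≥ 3 gives C(11,3) = 165; x_4 ≥ 4 gives C(10,3) = 120. Together 470.
Add back pairs where two caps are both exceeded: 1 + 56 + 35 + 1 + 0 + 35 = 128.
Subtract triples: 0 + 0 + 4 + 0 = 4.
By inclusion–exclusion the count is 364 − 470 + 128 − 4 = 18.

18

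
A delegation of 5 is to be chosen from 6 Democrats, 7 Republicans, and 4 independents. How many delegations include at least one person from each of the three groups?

4214

Total 5-person selections from all 17: C(17,5) = 6188.
Subtract selections that omit an entire group: no Democrats → C(11,5) = 462; no Republicans → C(10,5) = 252; no independents → C(13,5) = 1287.
Add back selections omitting two groups (i.e. drawn from a single group): C(6,5) + C(7,5) + C(4,5) = 27.
By inclusion–exclusion: 6188 − 2001 + 27 = 4214.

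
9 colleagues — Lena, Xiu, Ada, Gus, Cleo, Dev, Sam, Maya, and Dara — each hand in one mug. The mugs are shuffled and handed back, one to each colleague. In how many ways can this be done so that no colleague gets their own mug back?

Count assignments avoiding every fixed point. For any j of the 9 colleagues fixed to their own mug, the other 9−j can be arranged in (9−j)! ways.
By inclusion–exclusion this is Σ_{j=0}^{9} (−1)^j C(9,j)·(9−j)!.
Computing: 362880 − 362880 + 181440 − 60480 + 15120 − 3024 + 504 − 72 + 9 − 1 = 133496.

133496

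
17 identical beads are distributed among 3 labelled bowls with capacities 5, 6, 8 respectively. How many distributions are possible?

6

By stars and bars, unrestricted non-negative solutions to x_1+…+x_3 = 17 number C(17+2,2) = 171.
Subtract solutions that violate a single cap (substitute x_i' = x_i − (cap_i+1)): x_1 ≥ 6 gives C(13,2) = 78; x_2 ≥ 7 gives C(12,2) = 66; x_3 ≥ 9 gives C(10,2) = 45. Together 189.
Add back pairs where two caps are both exceeded: 15 + 6 + 3 = 24.
By inclusion–exclusion the count is 171 − 189 + 24 = 6.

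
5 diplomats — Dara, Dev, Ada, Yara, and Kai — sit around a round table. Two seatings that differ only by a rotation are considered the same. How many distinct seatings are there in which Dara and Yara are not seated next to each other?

Without the restriction there are (4)! = 24 seatings.
Those with Dara next to Yara: fuse the pair into one unit and seat 4 units around a circle — 2·(3)! = 12.
Subtracting, 24 − 12 = 12.

12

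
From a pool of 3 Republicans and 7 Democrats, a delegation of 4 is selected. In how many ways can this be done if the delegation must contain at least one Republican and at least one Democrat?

Unrestricted: C(10,4) = 210 ways to pick any 4 of the 10.
Subtract selections that omit an entire group: no Republicans → C(7,4) = 35; no Democrats → C(3,4) = 0.
Both groups omitted at once is impossible, so 210 − 35 = 175.

175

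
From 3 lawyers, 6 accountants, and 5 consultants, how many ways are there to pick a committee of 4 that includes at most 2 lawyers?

Split by how many lawyers are chosen (0 through 2).
Sum: C(3,0)·C(11,4) + C(3,1)·C(11,3) + C(3,2)·C(11,2) = 330 + 495 + 165 = 990.

990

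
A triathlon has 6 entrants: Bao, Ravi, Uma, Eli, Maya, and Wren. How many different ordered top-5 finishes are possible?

There are 6 choices for 1st place, 5 for 2nd, and so on down to 2 for position 5.
That gives 6 × 5 × 4 × 3 × 2 = 720.

720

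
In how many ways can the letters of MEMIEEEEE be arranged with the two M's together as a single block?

Treat the 2 copies of M as a single block. The multiset to arrange is then {MM, E, E, E, E, E, E, I}, 8 items in all.
That gives (8)!/(6!) = 56 arrangements.

56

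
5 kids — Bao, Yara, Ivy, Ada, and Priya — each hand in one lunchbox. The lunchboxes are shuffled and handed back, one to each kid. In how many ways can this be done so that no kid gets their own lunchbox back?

Let Aᵢ be the assignments in which kid i gets their own lunchbox. We want the size of the complement of A₁∪…∪A_5.
By inclusion–exclusion this is Σ_{j=0}^{5} (−1)^j C(5,j)·(5−j)!.
Computing: 120 − 120 + 60 − 20 + 5 − 1 = 44.

44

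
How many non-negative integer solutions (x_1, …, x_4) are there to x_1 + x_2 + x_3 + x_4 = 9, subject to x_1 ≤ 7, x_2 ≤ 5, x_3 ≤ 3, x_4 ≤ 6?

Ignoring the caps, the number of non-negative solutions to x_1+…+x_4 = 9 is C(12,3) = 220.
Subtract solutions that violate a single cap (substitute x_i' = x_i − (cap_i+1)): x_1 ≥ 8 gives C(4,3) = 4; x_2 ≥ 6 gives C(6,3) = 20; x_3 ≥ 4 gives C(8,3) = 56; x_4 ≥ 7 gives C(5,3) = 10. Together 90.
No two caps can be exceeded simultaneously, so the pair terms are all 0.
By inclusion–exclusion the count is 220 − 90 + 0 = 130.

130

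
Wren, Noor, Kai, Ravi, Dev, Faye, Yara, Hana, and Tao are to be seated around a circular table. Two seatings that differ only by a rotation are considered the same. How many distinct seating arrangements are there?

Seat Wren anywhere (absorbing the rotational symmetry), then permute the other 8: (8)! = 40320.

40320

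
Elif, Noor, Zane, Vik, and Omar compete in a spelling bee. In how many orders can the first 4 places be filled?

120

There are 5 choices for 1st place, 4 for 2nd, and so on down to 2 for position 4.
That gives 5 × 4 × 3 × 2 = 120.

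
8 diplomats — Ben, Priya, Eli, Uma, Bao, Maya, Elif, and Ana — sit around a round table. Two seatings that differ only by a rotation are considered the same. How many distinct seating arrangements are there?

Fix one person's seat to break rotational symmetry; the remaining 7 people can be arranged in (7)! = 5040 ways.

5040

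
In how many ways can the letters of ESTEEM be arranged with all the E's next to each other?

24

Treat the 3 copies of E as a single block. The multiset to arrange is then {EEE, M, S, T}, 4 items in all.
All 4 items are distinct, so there are (4)! = 24 arrangements.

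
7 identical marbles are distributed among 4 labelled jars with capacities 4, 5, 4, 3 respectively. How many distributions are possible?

Ignoring the caps, the number of non-negative solutions to x_1+…+x_4 = 7 is C(10,3) = 120.
Subtract solutions that violate a single cap (substitute x_i' = x_i − (cap_i+1)): x_1 ≥ 5 gives C(5,3) = 10; x_2 ≥ 6 gives C(4,3) = 4; x_3 ≥ 5 gives C(5,3) = 10; x_4 ≥ 4 gives C(6,3) = 20. Together 44.
No two caps can be exceeded simultaneously, so the pair terms are all 0.
By inclusion–exclusion the count is 120 − 44 + 0 = 76.

76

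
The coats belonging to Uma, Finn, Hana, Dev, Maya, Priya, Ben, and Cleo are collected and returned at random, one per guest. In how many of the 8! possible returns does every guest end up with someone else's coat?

Count assignments avoiding every fixed point. For any j of the 8 guests fixed to their own coat, the other 8−j can be arranged in (8−j)! ways.
By inclusion–exclusion this is Σ_{j=0}^{8} (−1)^j C(8,j)·(8−j)!.
Computing: 40320 − 40320 + 20160 − 6720 + 1680 − 336 + 56 − 8 + 1 = 14833.

14833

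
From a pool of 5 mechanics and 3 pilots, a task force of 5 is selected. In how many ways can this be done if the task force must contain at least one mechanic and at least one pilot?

55

Total 5-person selections from all 8: C(8,5) = 56.
Selections missing a whole group: no mechanics → C(3,5) = 0; no pilots → C(5,5) = 1.
Both groups omitted at once is impossible, so 56 − 1 = 55.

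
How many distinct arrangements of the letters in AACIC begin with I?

Fix I in the first position and arrange the remaining 4 letters.
Those 4 letters have A appearing twice and C appearing twice, giving (4)!/(2!·2!) = 6.

6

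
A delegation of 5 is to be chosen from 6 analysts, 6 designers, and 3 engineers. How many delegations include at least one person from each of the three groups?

1971

Total 5-person selections from all 15: C(15,5) = 3003.
Selections missing a whole group: no analysts → C(9,5) = 126; no designers → C(9,5) = 126; no engineers → C(12,5) = 792.
Add back selections omitting two groups (i.e. drawn from a single group): C(6,5) + C(6,5) + C(3,5) = 12.
By inclusion–exclusion: 3003 − 1044 + 12 = 1971.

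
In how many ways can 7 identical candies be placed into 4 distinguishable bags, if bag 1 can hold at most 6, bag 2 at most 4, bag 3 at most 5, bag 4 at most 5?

101

Ignoring the caps, the number of non-negative solutions to x_1+…+x_4 = 7 is C(10,3) = 120.
Subtract solutions that violate a single cap (substitute x_i' = x_i − (cap_i+1)): x_1 ≥ 7 gives C(3,3) = 1; x_2 ≥ 5 gives C(5,3) = 10; x_3 ≥ 6 gives C(4,3) = 4; x_4 ≥ 6 gives C(4,3) = 4. Together 19.
No two caps can be exceeded simultaneously, so the pair terms are all 0.
By inclusion–exclusion the count is 120 − 19 + 0 = 101.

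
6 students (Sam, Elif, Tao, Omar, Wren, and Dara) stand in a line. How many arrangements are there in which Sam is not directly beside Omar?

480

There are 6! = 720 arrangements in all. If Sam and Omar are adjacent, merging them into one block gives 2·(5)! = 240 arrangements.
Complementary counting: 720 − 240 = 480.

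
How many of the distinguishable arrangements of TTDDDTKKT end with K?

Fix K in the last position and arrange the remaining 8 letters.
Those 8 letters have D appearing 3 times and T appearing 4 times, giving (8)!/(4!·3!) = 280.

280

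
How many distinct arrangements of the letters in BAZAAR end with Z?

Fix Z in the last position and arrange the remaining 5 letters.
Those 5 letters have A appearing 3 times, giving (5)!/(3!) = 20.

20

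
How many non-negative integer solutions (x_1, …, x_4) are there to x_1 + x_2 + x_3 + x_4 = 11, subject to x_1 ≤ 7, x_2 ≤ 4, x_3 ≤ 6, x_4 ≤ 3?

116

Without the upper bounds there are C(14,3) = 364 ways to split 11 among 4 variables.
Subtract solutions that violate a single cap (substitute x_i' = x_i − (cap_i+1)): x_1 ≥ 8 gives C(6,3) = 20; x_2 ≥ 5 gives C(9,3) = 84; x_3 ≥ 7 gives C(7,3) = 35; x_4 ≥ 4 gives C(10,3) = 120. Together 259.
Add back pairs where two caps are both exceeded: 0 + 0 + 0 + 0 + 10 + 1 = 11.
By inclusion–exclusion the count is 364 − 259 + 11 = 116.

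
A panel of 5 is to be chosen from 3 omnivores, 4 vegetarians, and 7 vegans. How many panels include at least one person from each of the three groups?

Unrestricted: C(14,5) = 2002 ways to pick any 5 of the 14.
Selections missing a whole group: no omnivores → C(11,5) = 462; no vegetarians → C(10,5) = 252; no vegans → C(7,5) = 21.
Add back selections omitting two groups (i.e. drawn from a single group): C(3,5) + C(4,5) + C(7,5) = 21.
By inclusion–exclusion: 2002 − 735 + 21 = 1288.

1288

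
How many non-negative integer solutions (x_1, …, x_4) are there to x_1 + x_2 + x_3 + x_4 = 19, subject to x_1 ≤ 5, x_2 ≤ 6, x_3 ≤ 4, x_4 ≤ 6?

10

Ignoring the caps, the number of non-negative solutions to x_1+…+x_4 = 19 is C(22,3) = 1540.
Subtract solutions that violate a single cap (substitute x_i' = x_i − (cap_i+1)): x_1 ≥ 6 gives C(16,3) = 560; x_2 ≥ 7 gives C(15,3) = 455; x_3 ≥ 5 gives C(17,3) = 680; x_4 ≥ 7 gives C(15,3) = 455. Together 2150.
Add back pairs where two caps are both exceeded: 84 + 165 + 84 + 120 + 56 + 120 = 629.
Subtract triples: 4 + 0 + 4 + 1 = 9.
By inclusion–exclusion the count is 1540 − 2150 + 629 − 9 = 10.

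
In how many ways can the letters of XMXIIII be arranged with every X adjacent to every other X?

Treat the 2 copies of X as a single block. The multiset to arrange is then {XX, I, I, I, I, M}, 6 items in all.
That gives (6)!/(4!) = 30 arrangements.

30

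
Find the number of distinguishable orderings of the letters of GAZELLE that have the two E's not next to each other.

There are 7!/(2!·2!) = 1260 arrangements of GAZELLE in total.
If the two E's are adjacent, glue them into one block, leaving 6 items to arrange: (6)!/(2!) = 360 ways.
Hence 1260 − 360 = 900.

900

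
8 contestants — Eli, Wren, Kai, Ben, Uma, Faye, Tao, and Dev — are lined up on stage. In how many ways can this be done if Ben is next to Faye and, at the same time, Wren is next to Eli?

2880

Treat {Ben,Faye} as one block (2 orders) and {Wren,Eli} as another (2 orders).
That leaves 6 units to arrange: 2 × 2 × 6! = 4 × 720 = 2880.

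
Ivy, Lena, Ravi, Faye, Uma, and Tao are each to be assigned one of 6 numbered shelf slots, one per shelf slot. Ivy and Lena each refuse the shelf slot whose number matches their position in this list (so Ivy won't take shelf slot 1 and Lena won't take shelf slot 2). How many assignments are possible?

504

Let Aᵢ (for i ∈ {1, 2}) be the placements that put person i in their forbidden shelf slot. Any j of these fix j positions, leaving (6−j)! ways to fill the rest, and there are C(2,j) ways to pick which j.
By inclusion–exclusion, the number of valid placements is Σ_{j=0}^{2} (−1)^j C(2,j)·(6−j)!.
Computing: 720 − 240 + 24 = 504.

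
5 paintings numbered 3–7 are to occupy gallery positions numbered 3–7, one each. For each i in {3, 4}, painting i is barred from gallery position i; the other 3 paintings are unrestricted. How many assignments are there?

Let Aᵢ (for i ∈ {3, 4}) be the placements that put painting i in its forbidden gallery position. Any j of these fix j positions, leaving (5−j)! ways to fill the rest, and there are C(2,j) ways to pick which j.
By inclusion–exclusion, the number of valid placements is Σ_{j=0}^{2} (−1)^j C(2,j)·(5−j)!.
Computing: 120 − 48 + 6 = 78.

78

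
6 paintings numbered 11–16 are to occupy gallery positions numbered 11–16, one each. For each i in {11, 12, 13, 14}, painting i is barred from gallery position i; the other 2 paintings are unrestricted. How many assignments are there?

Let Aᵢ (for 11 ≤ i ≤ 14) be the placements that put painting i in its forbidden gallery position. Any j of these fix j positions, leaving (6−j)! ways to fill the rest, and there are C(4,j) ways to pick which j.
By inclusion–exclusion, the number of valid placements is Σ_{j=0}^{4} (−1)^j C(4,j)·(6−j)!.
Computing: 720 − 480 + 144 − 24 + 2 = 362.

362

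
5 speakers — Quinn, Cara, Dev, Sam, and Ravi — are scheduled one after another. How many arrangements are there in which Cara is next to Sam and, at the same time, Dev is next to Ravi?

24

Treat {Cara,Sam} as one block (2 orders) and {Dev,Ravi} as another (2 orders).
That leaves 3 units to arrange: 2 × 2 × 3! = 4 × 6 = 24.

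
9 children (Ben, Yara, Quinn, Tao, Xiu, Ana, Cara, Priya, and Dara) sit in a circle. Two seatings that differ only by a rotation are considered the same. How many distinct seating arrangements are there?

Fix one person's seat to break rotational symmetry; the remaining 8 people can be arranged in (8)! = 40320 ways.

40320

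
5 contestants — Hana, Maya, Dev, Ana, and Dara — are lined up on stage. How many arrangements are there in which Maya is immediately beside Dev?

Place the 3 others and the Maya-Dev pair as 4 objects in a line; the pair has 2 internal arrangements.
That gives 2 × 4! = 2 × 24 = 48.

48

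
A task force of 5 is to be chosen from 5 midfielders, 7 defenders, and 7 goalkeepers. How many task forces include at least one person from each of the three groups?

Total 5-person selections from all 19: C(19,5) = 11628.
Selections missing a whole group: no midfielders → C(14,5) = 2002; no defenders → C(12,5) = 792; no goalkeepers → C(12,5) = 792.
Add back selections omitting two groups (i.e. drawn from a single group): C(5,5) + C(7,5) + C(7,5) = 43.
By inclusion–exclusion: 11628 − 3586 + 43 = 8085.

8085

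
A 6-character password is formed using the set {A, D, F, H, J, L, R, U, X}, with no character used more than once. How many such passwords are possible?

60480

This is a permutation of 6 out of 9: P(9,6) = 9!/3!.
9 × 8 × 7 × 6 × 5 × 4 = 60480.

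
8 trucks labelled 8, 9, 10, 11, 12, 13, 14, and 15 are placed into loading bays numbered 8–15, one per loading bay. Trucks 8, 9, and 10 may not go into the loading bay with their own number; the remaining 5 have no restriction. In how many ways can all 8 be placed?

27240

Let Aᵢ (for i ∈ {8, 9, 10}) be the placements that put truck i in its forbidden loading bay. Any j of these fix j positions, leaving (8−j)! ways to fill the rest, and there are C(3,j) ways to pick which j.
By inclusion–exclusion, the number of valid placements is Σ_{j=0}^{3} (−1)^j C(3,j)·(8−j)!.
Computing: 40320 − 15120 + 2160 − 120 = 27240.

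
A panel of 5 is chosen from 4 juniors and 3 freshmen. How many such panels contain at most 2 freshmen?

15

Split by how many freshmen are chosen (0 through 2).
Sum: C(3,0)·C(4,5) + C(3,1)·C(4,4) + C(3,2)·C(4,3) = 0 + 3 + 12 = 15.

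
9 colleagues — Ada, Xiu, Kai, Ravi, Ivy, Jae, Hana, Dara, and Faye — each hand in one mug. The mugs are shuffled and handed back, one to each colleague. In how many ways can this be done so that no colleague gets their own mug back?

133496

This is the derangement count D_9: permutations of 9 items with no fixed point.
By inclusion–exclusion this is Σ_{j=0}^{9} (−1)^j C(9,j)·(9−j)!.
Computing: 362880 − 362880 + 181440 − 60480 + 15120 − 3024 + 504 − 72 + 9 − 1 = 133496.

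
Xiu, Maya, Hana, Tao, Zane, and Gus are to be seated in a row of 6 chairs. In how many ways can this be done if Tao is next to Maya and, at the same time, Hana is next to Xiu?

Treat {Tao,Maya} as one block (2 orders) and {Hana,Xiu} as another (2 orders).
That leaves 4 units to arrange: 2 × 2 × 4! = 4 × 24 = 96.

96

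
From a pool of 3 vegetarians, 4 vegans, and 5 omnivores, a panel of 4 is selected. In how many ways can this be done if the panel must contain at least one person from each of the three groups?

With no constraint there are C(12,4) = 495 possible selections.
Subtract selections that omit an entire group: no vegetarians → C(9,4) = 126; no vegans → C(8,4) = 70; no omnivores → C(7,4) = 35.
Add back selections omitting two groups (i.e. drawn from a single group): C(3,4) + C(4,4) + C(5,4) = 6.
By inclusion–exclusion: 495 − 231 + 6 = 270.

270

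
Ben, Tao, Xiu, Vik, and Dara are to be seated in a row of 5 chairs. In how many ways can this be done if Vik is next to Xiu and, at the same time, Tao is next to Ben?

24

Treat {Vik,Xiu} as one block (2 orders) and {Tao,Ben} as another (2 orders).
That leaves 3 units to arrange: 2 × 2 × 3! = 4 × 6 = 24.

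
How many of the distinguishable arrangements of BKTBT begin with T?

12

With the first slot taken by T, it remains to arrange the other 4 letters (BKBT).
Those 4 letters have B appearing twice, giving (4)!/(2!) = 12.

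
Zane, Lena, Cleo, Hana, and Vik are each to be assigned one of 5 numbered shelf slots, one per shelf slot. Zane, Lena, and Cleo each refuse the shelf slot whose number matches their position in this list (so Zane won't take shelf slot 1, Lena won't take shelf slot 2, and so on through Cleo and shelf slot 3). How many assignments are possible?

64

Let Aᵢ (for i ∈ {1, 2, 3}) be the placements that put person i in their forbidden shelf slot. Any j of these fix j positions, leaving (5−j)! ways to fill the rest, and there are C(3,j) ways to pick which j.
By inclusion–exclusion, the number of valid placements is Σ_{j=0}^{3} (−1)^j C(3,j)·(5−j)!.
Computing: 120 − 72 + 18 − 2 = 64.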